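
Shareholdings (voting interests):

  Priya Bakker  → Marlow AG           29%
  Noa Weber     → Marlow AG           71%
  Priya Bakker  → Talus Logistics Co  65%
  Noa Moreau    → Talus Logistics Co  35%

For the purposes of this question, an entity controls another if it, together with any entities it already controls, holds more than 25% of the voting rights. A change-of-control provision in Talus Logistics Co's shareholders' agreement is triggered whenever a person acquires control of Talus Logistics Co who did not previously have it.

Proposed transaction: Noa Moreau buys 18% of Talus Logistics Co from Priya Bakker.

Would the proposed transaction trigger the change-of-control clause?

The purchase adds only to Noa Moreau's holdings (Priya's stake shrinks), so Noa Moreau is the only person who could newly come to control Talus.
Noa Moreau holds 35% of Talus, so Noa Moreau controls Talus.
So Noa Moreau already controls Talus before the transaction.
After the purchase, Noa Moreau's direct stake in Talus rises to 35% + 18% = 53%, and Priya's stake falls to 47%.
Noa Moreau controlled Talus already, so this is not a new person acquiring control; every other person's position is unchanged or reduced.
No new person acquires control, so the clause is not triggered.

No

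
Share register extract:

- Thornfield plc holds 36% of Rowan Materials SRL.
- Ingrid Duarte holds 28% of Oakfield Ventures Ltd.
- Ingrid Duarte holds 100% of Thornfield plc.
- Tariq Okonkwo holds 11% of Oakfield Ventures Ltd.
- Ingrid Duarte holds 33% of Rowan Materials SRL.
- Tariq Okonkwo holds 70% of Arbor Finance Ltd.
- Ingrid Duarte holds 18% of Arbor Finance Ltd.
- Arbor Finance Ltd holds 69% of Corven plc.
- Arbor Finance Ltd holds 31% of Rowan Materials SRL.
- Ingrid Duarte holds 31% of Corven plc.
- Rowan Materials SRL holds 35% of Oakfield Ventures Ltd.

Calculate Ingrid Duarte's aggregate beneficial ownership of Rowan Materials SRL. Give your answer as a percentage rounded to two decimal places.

74.58%

Ingrid reaches Rowan along 3 paths.
Via Arbor: 18% × 31% = 5.58%.
Direct stake: 33% = 33%.
Via Thornfield: 100% × 36% = 36%.
Total: 5.58% + 33% + 36% = 74.58%.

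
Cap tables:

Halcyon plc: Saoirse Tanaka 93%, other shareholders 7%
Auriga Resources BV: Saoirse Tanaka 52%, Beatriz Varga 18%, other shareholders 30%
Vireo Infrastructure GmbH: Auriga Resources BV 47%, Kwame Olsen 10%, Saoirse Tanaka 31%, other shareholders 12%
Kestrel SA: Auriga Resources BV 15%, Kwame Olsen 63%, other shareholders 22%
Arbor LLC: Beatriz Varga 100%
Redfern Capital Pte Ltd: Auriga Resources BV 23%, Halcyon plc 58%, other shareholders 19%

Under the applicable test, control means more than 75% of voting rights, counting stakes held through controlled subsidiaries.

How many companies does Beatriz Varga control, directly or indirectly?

Beatriz holds 100% of Arbor, so Beatriz controls Arbor.
No other company's threshold is met.
Beatriz controls 1 company.

1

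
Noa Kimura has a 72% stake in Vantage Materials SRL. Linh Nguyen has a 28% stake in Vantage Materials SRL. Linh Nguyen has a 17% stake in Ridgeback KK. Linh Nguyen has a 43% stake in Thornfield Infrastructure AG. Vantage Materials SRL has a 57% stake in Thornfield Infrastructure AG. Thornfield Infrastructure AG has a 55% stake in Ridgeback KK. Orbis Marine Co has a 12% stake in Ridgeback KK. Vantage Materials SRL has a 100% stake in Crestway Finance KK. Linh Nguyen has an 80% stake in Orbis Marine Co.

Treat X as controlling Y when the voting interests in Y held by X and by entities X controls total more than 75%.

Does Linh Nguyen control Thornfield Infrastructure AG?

Linh holds 80% of Orbis, so Linh controls Orbis.
In Thornfield, Linh's side holds only 43%, not > 75%.
So Linh does not control Thornfield.

No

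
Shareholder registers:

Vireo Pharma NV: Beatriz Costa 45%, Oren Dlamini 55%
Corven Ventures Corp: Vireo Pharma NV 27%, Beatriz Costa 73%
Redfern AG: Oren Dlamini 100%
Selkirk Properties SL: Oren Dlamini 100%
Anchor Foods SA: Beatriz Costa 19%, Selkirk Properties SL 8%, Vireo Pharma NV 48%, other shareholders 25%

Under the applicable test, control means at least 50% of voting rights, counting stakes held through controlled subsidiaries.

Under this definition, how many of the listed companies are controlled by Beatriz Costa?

Beatriz holds 73% of Corven, so Beatriz controls Corven.
No other company's threshold is met.
Beatriz controls 1 company.

1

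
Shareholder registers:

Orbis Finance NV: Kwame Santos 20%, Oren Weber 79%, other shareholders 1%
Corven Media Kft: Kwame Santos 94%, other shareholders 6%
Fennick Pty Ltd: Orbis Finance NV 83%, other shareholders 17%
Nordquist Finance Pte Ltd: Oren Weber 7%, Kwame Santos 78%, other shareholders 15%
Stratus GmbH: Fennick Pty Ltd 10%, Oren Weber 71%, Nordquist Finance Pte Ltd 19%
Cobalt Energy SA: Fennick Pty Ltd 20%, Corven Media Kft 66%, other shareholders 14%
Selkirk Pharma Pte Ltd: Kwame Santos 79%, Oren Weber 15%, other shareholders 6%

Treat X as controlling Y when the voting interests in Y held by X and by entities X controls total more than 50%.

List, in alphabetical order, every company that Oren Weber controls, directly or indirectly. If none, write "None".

Fennick Pty Ltd, Orbis Finance NV, Stratus GmbH

Oren holds 79% of Orbis, so Oren controls Orbis.
Orbis holds 83% of Fennick, so Oren controls Fennick.
Fennick and Oren together hold 10% + 71% = 81% of Stratus, so Oren controls Stratus.
No other company's threshold is met.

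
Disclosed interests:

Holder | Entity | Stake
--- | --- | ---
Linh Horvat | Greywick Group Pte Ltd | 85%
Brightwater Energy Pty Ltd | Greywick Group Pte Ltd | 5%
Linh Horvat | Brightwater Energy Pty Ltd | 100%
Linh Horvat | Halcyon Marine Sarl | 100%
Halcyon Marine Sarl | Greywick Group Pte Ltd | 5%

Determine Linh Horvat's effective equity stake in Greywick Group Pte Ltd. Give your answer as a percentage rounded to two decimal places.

95.00%

Linh reaches Greywick along 3 paths.
Via Halcyon: 100% × 5% = 5%.
Via Brightwater: 100% × 5% = 5%.
Direct stake: 85% = 85%.
Total: 5% + 5% + 85% = 95%.
Rounded: 95.00%.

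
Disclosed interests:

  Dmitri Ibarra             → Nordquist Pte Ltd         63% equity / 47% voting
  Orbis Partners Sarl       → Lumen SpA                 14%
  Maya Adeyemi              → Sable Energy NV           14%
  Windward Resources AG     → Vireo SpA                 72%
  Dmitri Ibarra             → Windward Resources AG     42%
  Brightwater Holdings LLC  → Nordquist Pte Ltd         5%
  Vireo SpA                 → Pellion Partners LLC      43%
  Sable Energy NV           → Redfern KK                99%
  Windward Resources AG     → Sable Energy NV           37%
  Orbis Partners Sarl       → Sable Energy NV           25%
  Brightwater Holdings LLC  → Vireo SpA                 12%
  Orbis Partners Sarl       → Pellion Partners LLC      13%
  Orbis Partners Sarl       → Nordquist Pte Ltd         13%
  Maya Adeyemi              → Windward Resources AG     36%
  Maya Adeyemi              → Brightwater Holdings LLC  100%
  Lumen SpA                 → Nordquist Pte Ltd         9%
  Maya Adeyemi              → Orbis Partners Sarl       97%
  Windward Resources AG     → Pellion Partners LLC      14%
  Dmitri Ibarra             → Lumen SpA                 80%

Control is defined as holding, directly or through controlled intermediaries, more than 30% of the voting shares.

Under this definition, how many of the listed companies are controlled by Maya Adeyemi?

7

Maya holds 97% of Orbis, so Maya controls Orbis.
Maya holds 36% of Windward, so Maya controls Windward.
Maya holds 100% of Brightwater, so Maya controls Brightwater.
Maya and Windward and Orbis together hold 14% + 37% + 25% = 76% of Sable, so Maya controls Sable.
Brightwater and Windward together hold 12% + 72% = 84% of Vireo, so Maya controls Vireo.
Sable holds 99% of Redfern, so Maya controls Redfern.
Vireo and Windward and Orbis together hold 43% + 14% + 13% = 70% of Pellion, so Maya controls Pellion.
No other company's threshold is met.
Maya controls 7 companies.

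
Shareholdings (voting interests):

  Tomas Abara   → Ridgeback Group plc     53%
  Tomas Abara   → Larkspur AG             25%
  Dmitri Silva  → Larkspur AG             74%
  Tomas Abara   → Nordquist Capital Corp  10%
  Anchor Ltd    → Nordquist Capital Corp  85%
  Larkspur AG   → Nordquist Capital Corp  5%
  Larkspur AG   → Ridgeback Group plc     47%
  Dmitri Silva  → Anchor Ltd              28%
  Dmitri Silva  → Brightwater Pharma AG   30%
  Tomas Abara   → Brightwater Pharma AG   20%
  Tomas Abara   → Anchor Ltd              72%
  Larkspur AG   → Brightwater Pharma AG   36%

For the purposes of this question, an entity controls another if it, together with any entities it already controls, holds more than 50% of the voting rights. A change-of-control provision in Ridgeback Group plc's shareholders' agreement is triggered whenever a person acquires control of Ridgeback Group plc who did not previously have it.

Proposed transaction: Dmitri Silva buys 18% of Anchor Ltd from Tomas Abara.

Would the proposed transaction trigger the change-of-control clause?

No

The purchase adds only to Dmitri's holdings (Tomas's stake shrinks), so Dmitri is the only person who could newly come to control Ridgeback.
Dmitri holds 74% of Larkspur, so Dmitri controls Larkspur.
Larkspur and Dmitri together hold 36% + 30% = 66% of Brightwater, so Dmitri controls Brightwater.
In Ridgeback, Dmitri's side holds only 47%, not > 50%.
So before the transaction, Dmitri does not control Ridgeback.
After the purchase, Dmitri's direct stake in Anchor rises to 28% + 18% = 46%, and Tomas's stake falls to 54%.
Dmitri's side now holds 46% of Anchor, not > 50%, so Dmitri still does not control Anchor.
After the transaction, Dmitri's side holds 47% of Ridgeback, not > 50%, so Dmitri still does not control Ridgeback.
No new person acquires control, so the clause is not triggered.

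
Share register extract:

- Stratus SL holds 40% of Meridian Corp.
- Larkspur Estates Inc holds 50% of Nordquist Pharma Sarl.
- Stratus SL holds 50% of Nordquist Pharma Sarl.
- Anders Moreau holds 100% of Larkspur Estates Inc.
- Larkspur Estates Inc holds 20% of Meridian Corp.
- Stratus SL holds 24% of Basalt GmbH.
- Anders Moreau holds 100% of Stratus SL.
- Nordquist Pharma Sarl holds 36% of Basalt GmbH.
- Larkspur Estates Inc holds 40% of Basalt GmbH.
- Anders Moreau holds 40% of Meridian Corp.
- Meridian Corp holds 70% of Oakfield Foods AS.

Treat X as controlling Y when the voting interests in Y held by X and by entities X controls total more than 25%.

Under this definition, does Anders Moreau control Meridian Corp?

Anders holds 100% of Stratus, so Anders controls Stratus.
Anders holds 100% of Larkspur, so Anders controls Larkspur.
Stratus and Larkspur and Anders together hold 40% + 20% + 40% = 100% of Meridian, so Anders controls Meridian.

Yes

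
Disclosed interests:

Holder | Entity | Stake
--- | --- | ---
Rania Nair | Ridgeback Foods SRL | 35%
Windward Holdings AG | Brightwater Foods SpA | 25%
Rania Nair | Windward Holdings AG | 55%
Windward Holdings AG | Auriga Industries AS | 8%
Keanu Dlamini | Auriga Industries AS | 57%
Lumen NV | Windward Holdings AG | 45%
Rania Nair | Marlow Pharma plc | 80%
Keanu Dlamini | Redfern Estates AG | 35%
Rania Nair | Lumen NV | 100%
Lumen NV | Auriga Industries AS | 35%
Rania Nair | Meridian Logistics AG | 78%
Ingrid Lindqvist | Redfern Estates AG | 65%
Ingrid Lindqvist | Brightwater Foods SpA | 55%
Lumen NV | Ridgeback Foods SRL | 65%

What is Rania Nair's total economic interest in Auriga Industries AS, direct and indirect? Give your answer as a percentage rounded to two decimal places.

Rania reaches Auriga along 3 paths.
Via Lumen: 100% × 35% = 35%.
Via Lumen → Windward: 100% × 45% × 8% = 3.6%.
Via Windward: 55% × 8% = 4.4%.
Total: 35% + 3.6% + 4.4% = 43%.
Rounded: 43.00%.

43.00%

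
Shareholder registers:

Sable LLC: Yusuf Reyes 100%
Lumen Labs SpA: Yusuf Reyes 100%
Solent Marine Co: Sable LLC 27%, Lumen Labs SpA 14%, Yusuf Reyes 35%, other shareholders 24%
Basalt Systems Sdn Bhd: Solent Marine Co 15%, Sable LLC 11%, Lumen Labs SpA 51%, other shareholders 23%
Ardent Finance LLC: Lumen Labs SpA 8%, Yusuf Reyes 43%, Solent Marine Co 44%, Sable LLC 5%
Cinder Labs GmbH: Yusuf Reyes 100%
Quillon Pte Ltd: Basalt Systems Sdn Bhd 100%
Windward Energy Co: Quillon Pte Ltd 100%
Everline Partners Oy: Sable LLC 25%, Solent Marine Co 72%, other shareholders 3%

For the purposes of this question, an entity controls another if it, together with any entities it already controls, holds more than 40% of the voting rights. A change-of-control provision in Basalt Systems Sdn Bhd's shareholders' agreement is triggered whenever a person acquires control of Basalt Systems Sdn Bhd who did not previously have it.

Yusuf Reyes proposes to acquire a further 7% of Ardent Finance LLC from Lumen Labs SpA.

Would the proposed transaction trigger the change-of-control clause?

The purchase adds only to Yusuf's holdings (Lumen's stake shrinks), so Yusuf is the only person who could newly come to control Basalt.
Yusuf holds 100% of Sable, so Yusuf controls Sable.
Yusuf holds 100% of Lumen, so Yusuf controls Lumen.
Sable and Lumen and Yusuf together hold 27% + 14% + 35% = 76% of Solent, so Yusuf controls Solent.
Solent and Sable and Lumen together hold 15% + 11% + 51% = 77% of Basalt, so Yusuf controls Basalt.
So Yusuf already controls Basalt before the transaction.
After the purchase, Yusuf's direct stake in Ardent rises to 43% + 7% = 50%, and Lumen's stake falls to 1%.
Yusuf controlled Basalt already, so this is not a new person acquiring control; every other person's position is unchanged or reduced.
No new person acquires control, so the clause is not triggered.

No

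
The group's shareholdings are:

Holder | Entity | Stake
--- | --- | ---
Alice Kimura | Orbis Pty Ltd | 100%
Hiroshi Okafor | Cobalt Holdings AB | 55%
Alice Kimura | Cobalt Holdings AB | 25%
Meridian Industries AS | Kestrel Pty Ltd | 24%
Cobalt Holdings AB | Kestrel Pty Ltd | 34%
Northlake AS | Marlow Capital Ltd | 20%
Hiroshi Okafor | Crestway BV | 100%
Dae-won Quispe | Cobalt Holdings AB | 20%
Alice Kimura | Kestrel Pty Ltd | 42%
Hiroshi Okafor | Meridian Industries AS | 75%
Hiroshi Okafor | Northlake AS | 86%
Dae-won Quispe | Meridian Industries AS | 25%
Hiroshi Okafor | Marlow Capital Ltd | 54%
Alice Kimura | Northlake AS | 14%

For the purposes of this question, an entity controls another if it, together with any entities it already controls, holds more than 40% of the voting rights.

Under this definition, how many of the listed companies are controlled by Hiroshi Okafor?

Hiroshi holds 86% of Northlake, so Hiroshi controls Northlake.
Hiroshi and Northlake together hold 54% + 20% = 74% of Marlow, so Hiroshi controls Marlow.
Hiroshi holds 75% of Meridian, so Hiroshi controls Meridian.
Hiroshi holds 55% of Cobalt, so Hiroshi controls Cobalt.
Hiroshi holds 100% of Crestway, so Hiroshi controls Crestway.
Cobalt and Meridian together hold 34% + 24% = 58% of Kestrel, so Hiroshi controls Kestrel.
No other company's threshold is met.
Hiroshi controls 6 companies.

6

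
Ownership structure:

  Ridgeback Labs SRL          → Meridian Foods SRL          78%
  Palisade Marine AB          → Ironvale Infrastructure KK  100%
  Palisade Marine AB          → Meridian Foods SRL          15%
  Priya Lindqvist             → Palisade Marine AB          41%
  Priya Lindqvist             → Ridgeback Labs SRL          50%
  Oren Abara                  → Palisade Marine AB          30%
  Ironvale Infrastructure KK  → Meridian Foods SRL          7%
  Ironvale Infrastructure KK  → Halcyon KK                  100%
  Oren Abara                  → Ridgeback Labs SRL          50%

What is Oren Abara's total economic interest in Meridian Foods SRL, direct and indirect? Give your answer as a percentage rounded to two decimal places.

45.60%

Oren reaches Meridian along 3 paths.
Via Ridgeback: 50% × 78% = 39%.
Via Palisade → Ironvale: 30% × 100% × 7% = 2.1%.
Via Palisade: 30% × 15% = 4.5%.
Total: 39% + 2.1% + 4.5% = 45.6%.
Rounded: 45.60%.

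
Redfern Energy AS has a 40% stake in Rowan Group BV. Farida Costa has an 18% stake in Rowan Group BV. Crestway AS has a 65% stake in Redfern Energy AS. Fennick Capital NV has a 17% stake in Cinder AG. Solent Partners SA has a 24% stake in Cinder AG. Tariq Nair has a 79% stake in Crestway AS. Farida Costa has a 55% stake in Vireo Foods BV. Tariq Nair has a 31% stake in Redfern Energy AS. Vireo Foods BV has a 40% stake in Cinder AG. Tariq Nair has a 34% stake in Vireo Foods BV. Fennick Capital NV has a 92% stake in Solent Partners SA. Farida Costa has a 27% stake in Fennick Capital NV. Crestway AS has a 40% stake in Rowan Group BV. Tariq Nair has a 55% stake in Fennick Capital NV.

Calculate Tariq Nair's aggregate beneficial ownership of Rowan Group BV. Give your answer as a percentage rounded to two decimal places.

64.54%

Tariq reaches Rowan along 3 paths.
Via Crestway: 79% × 40% = 31.6%.
Via Redfern: 31% × 40% = 12.4%.
Via Crestway → Redfern: 79% × 65% × 40% = 20.54%.
Total: 31.6% + 12.4% + 20.54% = 64.54%.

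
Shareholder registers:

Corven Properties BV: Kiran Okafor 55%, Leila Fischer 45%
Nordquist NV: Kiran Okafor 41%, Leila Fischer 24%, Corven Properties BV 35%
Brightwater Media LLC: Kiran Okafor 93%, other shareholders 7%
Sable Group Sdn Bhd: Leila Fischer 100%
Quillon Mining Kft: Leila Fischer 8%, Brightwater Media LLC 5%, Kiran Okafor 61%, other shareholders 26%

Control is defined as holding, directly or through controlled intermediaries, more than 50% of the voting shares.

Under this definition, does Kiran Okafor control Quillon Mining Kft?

Yes

Kiran holds 93% of Brightwater, so Kiran controls Brightwater.
Brightwater and Kiran together hold 5% + 61% = 66% of Quillon, so Kiran controls Quillon.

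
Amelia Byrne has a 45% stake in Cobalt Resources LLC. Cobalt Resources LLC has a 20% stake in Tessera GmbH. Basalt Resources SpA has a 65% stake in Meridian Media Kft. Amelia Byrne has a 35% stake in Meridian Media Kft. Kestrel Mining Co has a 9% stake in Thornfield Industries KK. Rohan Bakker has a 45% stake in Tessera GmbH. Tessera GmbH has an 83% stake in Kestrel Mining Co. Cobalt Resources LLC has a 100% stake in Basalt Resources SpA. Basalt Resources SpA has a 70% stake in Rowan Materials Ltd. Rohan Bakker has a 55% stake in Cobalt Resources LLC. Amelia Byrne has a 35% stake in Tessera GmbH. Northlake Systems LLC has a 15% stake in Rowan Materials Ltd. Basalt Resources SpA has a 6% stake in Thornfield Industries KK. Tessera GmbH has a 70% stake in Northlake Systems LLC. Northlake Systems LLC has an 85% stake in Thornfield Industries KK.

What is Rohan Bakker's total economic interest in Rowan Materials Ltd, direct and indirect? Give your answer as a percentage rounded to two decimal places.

44.38%

Rohan reaches Rowan along 3 paths.
Via Cobalt → Tessera → Northlake: 55% × 20% × 70% × 15% = 1.155%.
Via Tessera → Northlake: 45% × 70% × 15% = 4.725%.
Via Cobalt → Basalt: 55% × 100% × 70% = 38.5%.
Total: 1.155% + 4.725% + 38.5% = 44.38%.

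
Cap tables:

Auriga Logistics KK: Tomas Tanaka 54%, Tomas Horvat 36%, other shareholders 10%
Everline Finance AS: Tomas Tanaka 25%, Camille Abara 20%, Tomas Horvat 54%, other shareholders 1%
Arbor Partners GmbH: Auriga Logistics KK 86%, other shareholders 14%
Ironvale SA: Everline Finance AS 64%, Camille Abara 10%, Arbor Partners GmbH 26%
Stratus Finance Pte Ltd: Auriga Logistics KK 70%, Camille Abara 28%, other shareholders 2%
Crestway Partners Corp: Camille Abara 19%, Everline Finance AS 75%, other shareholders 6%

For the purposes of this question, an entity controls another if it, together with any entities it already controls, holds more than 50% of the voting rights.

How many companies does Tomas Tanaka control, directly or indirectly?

3

Tomas Tanaka holds 54% of Auriga, so Tomas Tanaka controls Auriga.
Auriga holds 86% of Arbor, so Tomas Tanaka controls Arbor.
Auriga holds 70% of Stratus, so Tomas Tanaka controls Stratus.
No other company's threshold is met.
Tomas Tanaka controls 3 companies.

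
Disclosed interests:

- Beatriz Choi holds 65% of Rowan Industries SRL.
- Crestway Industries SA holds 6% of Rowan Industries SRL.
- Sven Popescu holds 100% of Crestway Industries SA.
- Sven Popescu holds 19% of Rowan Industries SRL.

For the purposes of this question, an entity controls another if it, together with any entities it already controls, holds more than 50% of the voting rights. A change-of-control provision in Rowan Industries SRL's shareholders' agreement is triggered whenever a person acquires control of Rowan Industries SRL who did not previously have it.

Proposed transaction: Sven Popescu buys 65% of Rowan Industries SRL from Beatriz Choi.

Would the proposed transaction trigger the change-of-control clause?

The purchase adds only to Sven's holdings (Beatriz's stake shrinks), so Sven is the only person who could newly come to control Rowan.
Sven holds 100% of Crestway, so Sven controls Crestway.
In Rowan, Sven's side holds only 19% + 6% = 25%, not > 50%.
So before the transaction, Sven does not control Rowan.
After the purchase, Sven's direct stake in Rowan rises to 19% + 65% = 84%, and Beatriz's stake falls to 0%.
Sven and Crestway together hold 84% + 6% = 90% of Rowan, so Sven controls Rowan.
Sven did not control Rowan before and does after, so the clause is triggered.

Yes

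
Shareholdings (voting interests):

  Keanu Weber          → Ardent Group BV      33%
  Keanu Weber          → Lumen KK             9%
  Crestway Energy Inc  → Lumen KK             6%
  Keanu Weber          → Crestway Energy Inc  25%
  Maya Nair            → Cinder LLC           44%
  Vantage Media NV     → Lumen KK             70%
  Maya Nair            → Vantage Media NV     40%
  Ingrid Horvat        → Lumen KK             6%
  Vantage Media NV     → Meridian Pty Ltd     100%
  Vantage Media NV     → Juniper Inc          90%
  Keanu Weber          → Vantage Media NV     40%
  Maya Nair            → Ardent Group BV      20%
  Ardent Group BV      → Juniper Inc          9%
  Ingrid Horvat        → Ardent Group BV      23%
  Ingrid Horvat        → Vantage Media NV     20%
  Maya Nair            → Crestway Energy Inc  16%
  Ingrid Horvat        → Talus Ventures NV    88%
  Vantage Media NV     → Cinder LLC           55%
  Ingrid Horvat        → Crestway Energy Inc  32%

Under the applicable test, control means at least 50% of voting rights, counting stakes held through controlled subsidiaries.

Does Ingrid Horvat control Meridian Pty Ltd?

No

Ingrid holds 88% of Talus, so Ingrid controls Talus.
Neither Ingrid nor any entity Ingrid controls holds any voting interest in Meridian.
So Ingrid does not control Meridian.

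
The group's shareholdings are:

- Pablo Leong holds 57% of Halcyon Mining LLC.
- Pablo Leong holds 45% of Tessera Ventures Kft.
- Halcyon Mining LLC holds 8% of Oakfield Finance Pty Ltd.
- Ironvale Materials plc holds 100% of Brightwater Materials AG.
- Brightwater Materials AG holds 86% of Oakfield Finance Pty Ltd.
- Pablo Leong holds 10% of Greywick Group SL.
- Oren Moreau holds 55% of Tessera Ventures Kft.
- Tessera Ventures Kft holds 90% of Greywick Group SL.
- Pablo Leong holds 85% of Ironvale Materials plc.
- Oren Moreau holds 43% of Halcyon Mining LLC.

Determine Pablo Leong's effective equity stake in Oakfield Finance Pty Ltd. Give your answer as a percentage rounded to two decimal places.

77.66%

Pablo reaches Oakfield along 2 paths.
Via Ironvale → Brightwater: 85% × 100% × 86% = 73.1%.
Via Halcyon: 57% × 8% = 4.56%.
Total: 73.1% + 4.56% = 77.66%.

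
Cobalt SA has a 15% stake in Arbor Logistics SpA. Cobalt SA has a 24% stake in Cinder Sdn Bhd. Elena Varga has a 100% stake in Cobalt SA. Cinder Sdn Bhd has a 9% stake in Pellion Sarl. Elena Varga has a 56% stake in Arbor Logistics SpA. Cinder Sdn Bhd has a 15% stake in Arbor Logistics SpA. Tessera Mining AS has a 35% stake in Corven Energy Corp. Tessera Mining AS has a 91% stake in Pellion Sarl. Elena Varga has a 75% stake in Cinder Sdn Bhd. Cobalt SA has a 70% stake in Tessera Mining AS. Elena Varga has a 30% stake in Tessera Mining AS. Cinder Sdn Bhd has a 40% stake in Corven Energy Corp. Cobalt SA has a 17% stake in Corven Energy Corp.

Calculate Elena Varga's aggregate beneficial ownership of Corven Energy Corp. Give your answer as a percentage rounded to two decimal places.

Elena reaches Corven along 5 paths.
Via Cobalt: 100% × 17% = 17%.
Via Cinder: 75% × 40% = 30%.
Via Cobalt → Cinder: 100% × 24% × 40% = 9.6%.
Via Tessera: 30% × 35% = 10.5%.
Via Cobalt → Tessera: 100% × 70% × 35% = 24.5%.
Total: 17% + 30% + 9.6% + 10.5% + 24.5% = 91.6%.
Rounded: 91.60%.

91.60%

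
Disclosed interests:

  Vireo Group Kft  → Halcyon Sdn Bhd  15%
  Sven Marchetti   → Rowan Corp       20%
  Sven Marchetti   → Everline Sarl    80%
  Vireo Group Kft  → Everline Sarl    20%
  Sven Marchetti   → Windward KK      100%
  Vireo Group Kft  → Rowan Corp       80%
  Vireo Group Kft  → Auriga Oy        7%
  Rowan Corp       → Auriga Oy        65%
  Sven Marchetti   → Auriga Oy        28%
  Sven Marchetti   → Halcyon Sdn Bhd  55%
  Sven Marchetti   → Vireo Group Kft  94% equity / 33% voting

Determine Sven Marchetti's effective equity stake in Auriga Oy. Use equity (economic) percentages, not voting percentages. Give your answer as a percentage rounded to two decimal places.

Sven reaches Auriga along 4 paths.
Direct stake: 28% = 28%.
Via Vireo: 94% × 7% = 6.58%.
Via Vireo → Rowan: 94% × 80% × 65% = 48.88%.
Via Rowan: 20% × 65% = 13%.
Total: 28% + 6.58% + 48.88% + 13% = 96.46%.

96.46%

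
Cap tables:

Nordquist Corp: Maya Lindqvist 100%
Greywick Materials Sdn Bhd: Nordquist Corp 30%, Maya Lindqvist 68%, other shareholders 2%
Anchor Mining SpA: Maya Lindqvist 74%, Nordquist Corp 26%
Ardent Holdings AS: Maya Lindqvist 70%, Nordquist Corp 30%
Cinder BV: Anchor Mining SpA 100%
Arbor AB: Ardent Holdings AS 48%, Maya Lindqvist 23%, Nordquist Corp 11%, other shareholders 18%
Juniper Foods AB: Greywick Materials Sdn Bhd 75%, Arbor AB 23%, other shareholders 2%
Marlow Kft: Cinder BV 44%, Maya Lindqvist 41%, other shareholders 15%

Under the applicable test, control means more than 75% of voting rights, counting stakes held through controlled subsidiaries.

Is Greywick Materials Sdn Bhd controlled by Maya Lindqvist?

Yes

Maya holds 100% of Nordquist, so Maya controls Nordquist.
Nordquist and Maya together hold 30% + 68% = 98% of Greywick, so Maya controls Greywick.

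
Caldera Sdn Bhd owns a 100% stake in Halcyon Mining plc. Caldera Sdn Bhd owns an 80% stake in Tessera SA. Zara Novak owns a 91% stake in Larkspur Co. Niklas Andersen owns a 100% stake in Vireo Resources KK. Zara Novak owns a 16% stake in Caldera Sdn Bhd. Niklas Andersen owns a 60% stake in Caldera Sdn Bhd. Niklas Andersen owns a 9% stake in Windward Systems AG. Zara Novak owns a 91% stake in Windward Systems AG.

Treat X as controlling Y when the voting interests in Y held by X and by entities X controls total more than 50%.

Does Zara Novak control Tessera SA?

No

Zara holds 91% of Larkspur, so Zara controls Larkspur.
Zara holds 91% of Windward, so Zara controls Windward.
Neither Zara nor any entity Zara controls holds any voting interest in Tessera.
So Zara does not control Tessera.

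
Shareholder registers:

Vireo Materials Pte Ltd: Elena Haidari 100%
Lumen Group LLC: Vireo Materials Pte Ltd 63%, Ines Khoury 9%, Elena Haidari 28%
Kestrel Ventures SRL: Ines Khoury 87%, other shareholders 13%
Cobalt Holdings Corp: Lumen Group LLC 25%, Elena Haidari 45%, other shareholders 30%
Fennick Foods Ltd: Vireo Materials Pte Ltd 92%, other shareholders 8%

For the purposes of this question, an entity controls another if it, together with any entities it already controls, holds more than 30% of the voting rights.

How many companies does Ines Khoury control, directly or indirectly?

Ines holds 87% of Kestrel, so Ines controls Kestrel.
No other company's threshold is met.
Ines controls 1 company.

1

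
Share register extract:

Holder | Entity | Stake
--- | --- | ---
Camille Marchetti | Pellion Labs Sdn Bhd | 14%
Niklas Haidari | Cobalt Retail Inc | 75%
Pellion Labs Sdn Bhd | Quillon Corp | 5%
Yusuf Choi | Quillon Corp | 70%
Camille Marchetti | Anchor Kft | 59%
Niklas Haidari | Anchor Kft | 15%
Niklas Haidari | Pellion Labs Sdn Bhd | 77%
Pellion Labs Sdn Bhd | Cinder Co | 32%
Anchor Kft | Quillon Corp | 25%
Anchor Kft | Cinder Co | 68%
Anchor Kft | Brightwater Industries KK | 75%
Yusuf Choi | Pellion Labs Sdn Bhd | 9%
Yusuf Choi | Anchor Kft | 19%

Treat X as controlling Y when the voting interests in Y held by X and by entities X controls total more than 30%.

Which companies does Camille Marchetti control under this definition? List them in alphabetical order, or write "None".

Camille holds 59% of Anchor, so Camille controls Anchor.
Anchor holds 75% of Brightwater, so Camille controls Brightwater.
Anchor holds 68% of Cinder, so Camille controls Cinder.
No other company's threshold is met.

Anchor Kft, Brightwater Industries KK, Cinder Co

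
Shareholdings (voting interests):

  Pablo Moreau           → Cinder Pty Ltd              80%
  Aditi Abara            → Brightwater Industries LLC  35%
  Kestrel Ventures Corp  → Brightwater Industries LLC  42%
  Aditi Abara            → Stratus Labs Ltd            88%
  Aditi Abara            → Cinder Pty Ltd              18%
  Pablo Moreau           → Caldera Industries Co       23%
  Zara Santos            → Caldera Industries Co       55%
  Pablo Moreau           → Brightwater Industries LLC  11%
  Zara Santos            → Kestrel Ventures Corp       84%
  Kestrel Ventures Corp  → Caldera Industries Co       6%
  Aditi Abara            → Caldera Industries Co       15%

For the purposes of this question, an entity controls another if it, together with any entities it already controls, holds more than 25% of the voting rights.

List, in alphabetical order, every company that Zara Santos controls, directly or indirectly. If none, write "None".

Brightwater Industries LLC, Caldera Industries Co, Kestrel Ventures Corp

Zara holds 84% of Kestrel, so Zara controls Kestrel.
Zara and Kestrel together hold 55% + 6% = 61% of Caldera, so Zara controls Caldera.
Kestrel holds 42% of Brightwater, so Zara controls Brightwater.
No other company's threshold is met.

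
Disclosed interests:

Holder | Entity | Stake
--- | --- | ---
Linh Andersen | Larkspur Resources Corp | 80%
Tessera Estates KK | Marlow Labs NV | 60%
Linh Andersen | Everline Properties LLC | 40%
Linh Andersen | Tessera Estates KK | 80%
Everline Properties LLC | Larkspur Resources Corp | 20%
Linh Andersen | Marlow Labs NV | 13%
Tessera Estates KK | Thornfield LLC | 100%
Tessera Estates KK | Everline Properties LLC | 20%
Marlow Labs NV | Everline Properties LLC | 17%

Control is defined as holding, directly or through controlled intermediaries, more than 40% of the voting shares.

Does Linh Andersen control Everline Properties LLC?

Yes

Linh holds 80% of Tessera, so Linh controls Tessera.
Linh and Tessera together hold 13% + 60% = 73% of Marlow, so Linh controls Marlow.
Tessera and Linh and Marlow together hold 20% + 40% + 17% = 77% of Everline, so Linh controls Everline.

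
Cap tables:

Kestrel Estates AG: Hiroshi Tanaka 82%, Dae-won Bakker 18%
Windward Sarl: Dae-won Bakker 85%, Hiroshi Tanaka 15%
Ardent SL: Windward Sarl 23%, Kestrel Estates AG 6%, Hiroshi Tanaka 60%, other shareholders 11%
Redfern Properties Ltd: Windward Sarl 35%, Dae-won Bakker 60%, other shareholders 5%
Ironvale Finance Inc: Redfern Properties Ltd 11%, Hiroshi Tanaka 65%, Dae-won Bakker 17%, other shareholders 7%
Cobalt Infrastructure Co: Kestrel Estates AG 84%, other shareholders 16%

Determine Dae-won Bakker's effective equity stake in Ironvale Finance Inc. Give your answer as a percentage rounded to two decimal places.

Dae-won reaches Ironvale along 3 paths.
Via Windward → Redfern: 85% × 35% × 11% = 3.2725%.
Via Redfern: 60% × 11% = 6.6%.
Direct stake: 17% = 17%.
Total: 3.2725% + 6.6% + 17% = 26.8725%.
Rounded: 26.87%.

26.87%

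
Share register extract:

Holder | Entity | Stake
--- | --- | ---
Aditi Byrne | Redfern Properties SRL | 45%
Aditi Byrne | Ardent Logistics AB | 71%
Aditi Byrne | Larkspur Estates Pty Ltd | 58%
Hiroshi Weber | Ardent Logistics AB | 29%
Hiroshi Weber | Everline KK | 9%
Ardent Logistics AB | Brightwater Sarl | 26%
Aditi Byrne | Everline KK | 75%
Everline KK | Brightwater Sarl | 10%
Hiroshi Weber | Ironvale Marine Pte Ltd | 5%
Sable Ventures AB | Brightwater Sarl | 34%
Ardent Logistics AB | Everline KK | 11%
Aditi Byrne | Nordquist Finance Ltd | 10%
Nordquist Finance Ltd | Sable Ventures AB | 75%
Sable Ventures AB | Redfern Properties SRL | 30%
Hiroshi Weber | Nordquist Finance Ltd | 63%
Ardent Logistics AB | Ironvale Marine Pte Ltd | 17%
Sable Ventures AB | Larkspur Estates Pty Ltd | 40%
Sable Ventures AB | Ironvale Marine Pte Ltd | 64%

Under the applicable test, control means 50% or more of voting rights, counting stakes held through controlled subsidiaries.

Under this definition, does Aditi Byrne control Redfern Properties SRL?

Aditi holds 71% of Ardent, so Aditi controls Ardent.
Aditi and Ardent together hold 75% + 11% = 86% of Everline, so Aditi controls Everline.
Aditi holds 58% of Larkspur, so Aditi controls Larkspur.
In Redfern, Aditi's side holds only 45%, not ≥ 50%.
So Aditi does not control Redfern.

No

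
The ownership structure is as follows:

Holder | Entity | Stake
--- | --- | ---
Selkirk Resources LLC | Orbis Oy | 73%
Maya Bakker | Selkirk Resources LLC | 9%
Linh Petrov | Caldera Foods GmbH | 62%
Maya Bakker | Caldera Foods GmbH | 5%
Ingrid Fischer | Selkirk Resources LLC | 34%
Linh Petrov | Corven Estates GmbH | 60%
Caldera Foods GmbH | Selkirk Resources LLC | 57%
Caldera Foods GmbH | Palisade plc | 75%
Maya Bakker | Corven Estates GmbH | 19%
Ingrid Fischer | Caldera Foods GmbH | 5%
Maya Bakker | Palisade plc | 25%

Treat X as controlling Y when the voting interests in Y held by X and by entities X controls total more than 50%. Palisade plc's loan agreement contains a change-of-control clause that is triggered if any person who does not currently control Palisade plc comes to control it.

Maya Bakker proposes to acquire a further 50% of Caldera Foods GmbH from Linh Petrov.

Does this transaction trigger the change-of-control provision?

The purchase adds only to Maya's holdings (Linh's stake shrinks), so Maya is the only person who could newly come to control Palisade.
Maya's largest direct stake is 25% in Palisade, which does not meet the threshold, so Maya controls no company.
In Palisade, Maya's side holds only 25%, not > 50%.
So before the transaction, Maya does not control Palisade.
After the purchase, Maya's direct stake in Caldera rises to 5% + 50% = 55%, and Linh's stake falls to 12%.
Maya holds 55% of Caldera, so Maya controls Caldera.
Caldera and Maya together hold 75% + 25% = 100% of Palisade, so Maya controls Palisade.
Maya did not control Palisade before and does after, so the clause is triggered.

Yes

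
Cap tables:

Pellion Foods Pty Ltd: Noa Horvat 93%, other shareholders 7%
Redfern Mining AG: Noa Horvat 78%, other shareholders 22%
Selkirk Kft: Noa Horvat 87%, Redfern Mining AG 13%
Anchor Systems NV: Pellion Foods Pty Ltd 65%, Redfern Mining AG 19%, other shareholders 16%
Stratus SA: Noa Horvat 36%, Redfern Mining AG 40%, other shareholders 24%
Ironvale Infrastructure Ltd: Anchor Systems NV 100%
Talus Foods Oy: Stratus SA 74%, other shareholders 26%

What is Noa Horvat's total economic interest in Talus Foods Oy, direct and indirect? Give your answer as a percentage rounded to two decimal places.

49.73%

Noa reaches Talus along 2 paths.
Via Stratus: 36% × 74% = 26.64%.
Via Redfern → Stratus: 78% × 40% × 74% = 23.088%.
Total: 26.64% + 23.088% = 49.728%.
Rounded: 49.73%.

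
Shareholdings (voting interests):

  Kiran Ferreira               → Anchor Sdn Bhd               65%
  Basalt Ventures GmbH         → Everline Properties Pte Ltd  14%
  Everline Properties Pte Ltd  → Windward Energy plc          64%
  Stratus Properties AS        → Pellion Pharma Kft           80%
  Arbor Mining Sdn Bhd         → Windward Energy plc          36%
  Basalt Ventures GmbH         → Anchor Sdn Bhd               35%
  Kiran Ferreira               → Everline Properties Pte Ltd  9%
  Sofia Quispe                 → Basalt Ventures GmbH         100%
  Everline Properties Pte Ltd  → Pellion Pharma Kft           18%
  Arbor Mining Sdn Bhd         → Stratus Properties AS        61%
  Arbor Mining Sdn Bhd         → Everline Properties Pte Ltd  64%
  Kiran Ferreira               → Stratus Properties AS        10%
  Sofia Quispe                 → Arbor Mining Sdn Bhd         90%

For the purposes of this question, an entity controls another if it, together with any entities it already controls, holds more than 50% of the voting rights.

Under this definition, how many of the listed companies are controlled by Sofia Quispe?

Sofia holds 100% of Basalt, so Sofia controls Basalt.
Sofia holds 90% of Arbor, so Sofia controls Arbor.
Basalt and Arbor together hold 14% + 64% = 78% of Everline, so Sofia controls Everline.
Everline and Arbor together hold 64% + 36% = 100% of Windward, so Sofia controls Windward.
Arbor holds 61% of Stratus, so Sofia controls Stratus.
Everline and Stratus together hold 18% + 80% = 98% of Pellion, so Sofia controls Pellion.
No other company's threshold is met.
Sofia controls 6 companies.

6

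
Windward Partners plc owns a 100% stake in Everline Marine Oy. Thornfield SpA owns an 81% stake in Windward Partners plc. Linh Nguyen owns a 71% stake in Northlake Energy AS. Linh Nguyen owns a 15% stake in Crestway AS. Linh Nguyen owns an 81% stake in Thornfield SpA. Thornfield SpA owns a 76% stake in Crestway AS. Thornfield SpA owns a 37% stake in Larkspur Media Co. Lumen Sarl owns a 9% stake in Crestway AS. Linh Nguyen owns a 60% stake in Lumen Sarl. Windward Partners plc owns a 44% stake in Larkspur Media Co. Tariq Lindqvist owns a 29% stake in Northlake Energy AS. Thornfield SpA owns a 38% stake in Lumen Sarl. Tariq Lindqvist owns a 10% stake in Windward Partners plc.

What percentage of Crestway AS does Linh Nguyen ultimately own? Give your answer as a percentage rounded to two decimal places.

84.73%

Linh reaches Crestway along 4 paths.
Via Lumen: 60% × 9% = 5.4%.
Via Thornfield → Lumen: 81% × 38% × 9% = 2.7702%.
Direct stake: 15% = 15%.
Via Thornfield: 81% × 76% = 61.56%.
Total: 5.4% + 2.7702% + 15% + 61.56% = 84.7302%.
Rounded: 84.73%.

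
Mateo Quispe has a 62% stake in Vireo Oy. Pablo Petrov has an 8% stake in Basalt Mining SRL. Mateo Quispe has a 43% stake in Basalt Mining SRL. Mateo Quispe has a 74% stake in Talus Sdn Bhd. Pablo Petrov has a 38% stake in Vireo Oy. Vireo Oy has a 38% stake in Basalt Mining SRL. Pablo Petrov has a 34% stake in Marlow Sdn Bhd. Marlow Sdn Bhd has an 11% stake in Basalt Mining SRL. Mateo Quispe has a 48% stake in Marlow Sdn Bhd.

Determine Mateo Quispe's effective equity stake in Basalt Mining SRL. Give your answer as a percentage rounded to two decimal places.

71.84%

Mateo reaches Basalt along 3 paths.
Via Vireo: 62% × 38% = 23.56%.
Via Marlow: 48% × 11% = 5.28%.
Direct stake: 43% = 43%.
Total: 23.56% + 5.28% + 43% = 71.84%.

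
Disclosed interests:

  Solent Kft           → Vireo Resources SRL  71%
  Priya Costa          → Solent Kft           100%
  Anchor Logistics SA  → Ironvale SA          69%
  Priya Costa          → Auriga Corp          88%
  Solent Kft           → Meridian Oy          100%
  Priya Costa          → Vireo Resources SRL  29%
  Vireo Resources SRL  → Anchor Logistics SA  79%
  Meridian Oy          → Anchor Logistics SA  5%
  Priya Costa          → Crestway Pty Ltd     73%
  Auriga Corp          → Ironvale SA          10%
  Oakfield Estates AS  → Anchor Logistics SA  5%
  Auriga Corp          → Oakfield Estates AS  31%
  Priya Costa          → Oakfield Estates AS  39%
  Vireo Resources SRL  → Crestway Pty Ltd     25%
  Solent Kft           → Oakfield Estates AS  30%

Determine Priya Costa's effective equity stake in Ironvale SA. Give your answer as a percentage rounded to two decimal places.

70.08%

Priya reaches Ironvale along 7 paths.
Via Solent → Vireo → Anchor: 100% × 71% × 79% × 69% = 38.7021%.
Via Vireo → Anchor: 29% × 79% × 69% = 15.8079%.
Via Solent → Meridian → Anchor: 100% × 100% × 5% × 69% = 3.45%.
Via Solent → Oakfield → Anchor: 100% × 30% × 5% × 69% = 1.035%.
Via Auriga → Oakfield → Anchor: 88% × 31% × 5% × 69% = 0.94116%.
Via Oakfield → Anchor: 39% × 5% × 69% = 1.3455%.
Via Auriga: 88% × 10% = 8.8%.
Total: 38.7021% + 15.8079% + 3.45% + 1.035% + 0.94116% + 1.3455% + 8.8% = 70.08166%.
Rounded: 70.08%.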